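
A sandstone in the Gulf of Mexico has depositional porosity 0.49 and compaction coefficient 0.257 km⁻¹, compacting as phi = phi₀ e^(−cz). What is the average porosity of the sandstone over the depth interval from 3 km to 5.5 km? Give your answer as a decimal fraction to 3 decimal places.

⟨phi⟩ = (1/(z₂−z₁)) ∫ phi₀ e^(−cz) dz = phi₀·(e^(−c·z₁) − e^(−c·z₂)) / (c·(z₂−z₁))
e^(−0.257×3) = 0.4626; e^(−0.257×5.5) = 0.2433
⟨phi⟩ = 0.49 × (0.4626 − 0.2433) / (0.257 × 2.5) = 0.49 × 0.3413 = 0.1672

0.167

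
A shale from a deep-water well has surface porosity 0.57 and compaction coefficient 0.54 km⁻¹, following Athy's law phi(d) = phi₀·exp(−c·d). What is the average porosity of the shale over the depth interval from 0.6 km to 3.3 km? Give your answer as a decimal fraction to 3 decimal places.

0.217

⟨phi⟩ = (1/(d₂−d₁)) ∫ phi₀ e^(−cd) dd = phi₀·(e^(−c·d₁) − e^(−c·d₂)) / (c·(d₂−d₁))
e^(−0.54×0.6) = 0.7233; e^(−0.54×3.3) = 0.1683
⟨phi⟩ = 0.57 × (0.7233 − 0.1683) / (0.54 × 2.7) = 0.57 × 0.3806 = 0.2170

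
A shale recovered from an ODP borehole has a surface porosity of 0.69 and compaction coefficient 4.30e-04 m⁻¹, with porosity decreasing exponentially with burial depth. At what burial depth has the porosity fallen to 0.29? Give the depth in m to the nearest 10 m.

Working in km (1 km = 1000 m; c in km⁻¹ = c in m⁻¹ × 1000):
Invert Athy's law: Z = ln(phi₀/phi) / c
Z = ln(0.69/0.29) / 0.43 = ln(2.379) / 0.43 = 0.8668 / 0.43 = 2.016 km

2020 m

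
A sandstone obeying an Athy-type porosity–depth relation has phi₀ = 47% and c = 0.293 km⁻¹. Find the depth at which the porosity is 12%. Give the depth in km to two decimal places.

Invert Athy's law: d = ln(phi₀/phi) / c
d = ln(0.47/0.12) / 0.293 = ln(3.917) / 0.293 = 1.3652 / 0.293 = 4.660 km

4.66 km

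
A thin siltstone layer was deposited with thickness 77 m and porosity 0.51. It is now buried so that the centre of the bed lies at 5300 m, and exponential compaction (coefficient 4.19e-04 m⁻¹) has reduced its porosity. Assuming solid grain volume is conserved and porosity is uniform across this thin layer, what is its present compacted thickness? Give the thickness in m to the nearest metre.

40 m

Working in km (1 km = 1000 m; β in km⁻¹ = β in m⁻¹ × 1000):
Porosity at 5.3 km: φ = 0.51·exp(−0.419×5.3) = 0.0554
Solid-volume conservation: h(1−φ) = h₀(1−φ₀) ⇒ h = h₀·(1−φ₀)/(1−φ)
h = 0.077 × (1 − 0.51)/(1 − 0.0554) = 0.077 × 0.5187 = 0.0399 km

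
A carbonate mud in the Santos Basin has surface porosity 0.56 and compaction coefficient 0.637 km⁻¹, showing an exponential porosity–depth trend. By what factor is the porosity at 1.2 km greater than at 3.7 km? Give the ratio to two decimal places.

4.92

φ(z₁)/φ(z₂) = e^(−β·z₁)/e^(−β·z₂) = e^{β(z₂−z₁)}
= exp(0.637 × 2.5) = exp(1.593) = 4.9160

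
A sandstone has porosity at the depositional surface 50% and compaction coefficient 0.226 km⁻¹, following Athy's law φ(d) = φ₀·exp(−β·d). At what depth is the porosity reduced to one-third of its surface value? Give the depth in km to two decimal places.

4.86 km

φ/φ₀ = 1/3 ⇒ exp(−β·d) = 1/3 ⇒ d = ln(3) / β
d = 1.0986 / 0.226 = 4.861 km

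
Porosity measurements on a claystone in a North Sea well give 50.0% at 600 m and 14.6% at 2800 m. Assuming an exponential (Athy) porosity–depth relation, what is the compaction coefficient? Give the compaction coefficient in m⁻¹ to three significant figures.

0.000560 m⁻¹

Working in km (1 km = 1000 m; β in km⁻¹ = β in m⁻¹ × 1000):
Athy: n(z) = n₀ e^(−βz) ⇒ n₁/n₂ = e^{β(z₂−z₁)} ⇒ β = ln(n₁/n₂)/(z₂−z₁)
β = ln(0.5/0.146) / (2.8 − 0.6) = ln(3.425) / 2.2 = 1.2310 / 2.2 = 0.5595 km⁻¹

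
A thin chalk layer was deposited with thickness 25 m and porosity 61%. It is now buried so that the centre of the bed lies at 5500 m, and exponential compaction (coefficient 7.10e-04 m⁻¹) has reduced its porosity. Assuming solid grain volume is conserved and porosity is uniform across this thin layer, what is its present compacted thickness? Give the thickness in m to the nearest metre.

10 m

Working in km (1 km = 1000 m; β in km⁻¹ = β in m⁻¹ × 1000):
Porosity at 5.5 km: φ = 0.61·exp(−0.71×5.5) = 0.0123
Solid-volume conservation: h(1−φ) = h₀(1−φ₀) ⇒ h = h₀·(1−φ₀)/(1−φ)
h = 0.025 × (1 − 0.61)/(1 − 0.0123) = 0.025 × 0.3949 = 0.0099 km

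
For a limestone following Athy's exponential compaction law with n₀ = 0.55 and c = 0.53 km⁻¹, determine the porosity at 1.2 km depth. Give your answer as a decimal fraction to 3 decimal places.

0.291

n = n₀·exp(−c·Z) = 0.55 × exp(−0.53 × 1.2) = 0.55 × exp(−0.636)
  = 0.55 × 0.5294 = 0.2912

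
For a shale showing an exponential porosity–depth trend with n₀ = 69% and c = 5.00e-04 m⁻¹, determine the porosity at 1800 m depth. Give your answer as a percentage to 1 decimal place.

28.1%

Working in km (1 km = 1000 m; c in km⁻¹ = c in m⁻¹ × 1000):
n = n₀·exp(−c·Z) = 0.69 × exp(−0.5 × 1.8) = 0.69 × exp(−0.9)
  = 0.69 × 0.4066 = 0.2805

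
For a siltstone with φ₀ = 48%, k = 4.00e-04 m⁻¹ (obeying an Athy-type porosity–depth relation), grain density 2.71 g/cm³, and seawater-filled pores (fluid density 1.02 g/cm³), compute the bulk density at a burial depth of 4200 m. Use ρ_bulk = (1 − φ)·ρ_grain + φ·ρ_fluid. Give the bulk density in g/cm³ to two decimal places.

Working in km (1 km = 1000 m; k in km⁻¹ = k in m⁻¹ × 1000):
Porosity at depth: φ = 0.48·exp(−0.4×4.2) = 0.48×0.1864 = 0.0895
Bulk density: ρ_b = (1−φ)ρ_g + φ·ρ_f = 0.9105×2.71 + 0.0895×1.02
       = 2.468 + 0.091 = 2.559 g/cm³

2.56 g/cm³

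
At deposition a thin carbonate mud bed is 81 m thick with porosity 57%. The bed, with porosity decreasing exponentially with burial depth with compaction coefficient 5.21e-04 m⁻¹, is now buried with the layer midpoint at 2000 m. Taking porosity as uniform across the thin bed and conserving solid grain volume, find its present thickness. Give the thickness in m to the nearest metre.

Working in km (1 km = 1000 m; c in km⁻¹ = c in m⁻¹ × 1000):
Porosity at 2 km: φ = 0.57·exp(−0.521×2) = 0.2011
Solid-volume conservation: h(1−φ) = h₀(1−φ₀) ⇒ h = h₀·(1−φ₀)/(1−φ)
h = 0.081 × (1 − 0.57)/(1 − 0.2011) = 0.081 × 0.5382 = 0.0436 km

44 m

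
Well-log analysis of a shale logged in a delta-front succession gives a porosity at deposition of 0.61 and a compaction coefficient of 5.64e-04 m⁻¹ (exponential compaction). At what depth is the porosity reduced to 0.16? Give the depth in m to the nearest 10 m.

Working in km (1 km = 1000 m; c in km⁻¹ = c in m⁻¹ × 1000):
Invert Athy's law: Z = ln(phi₀/phi) / c
Z = ln(0.61/0.16) / 0.564 = ln(3.812) / 0.564 = 1.3383 / 0.564 = 2.373 km

2370 m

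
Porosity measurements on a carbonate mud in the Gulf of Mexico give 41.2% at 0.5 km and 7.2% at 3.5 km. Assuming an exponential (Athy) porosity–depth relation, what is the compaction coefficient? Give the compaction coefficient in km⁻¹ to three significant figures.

0.581 km⁻¹

Athy: phi(z) = phi₀ e^(−cz) ⇒ phi₁/phi₂ = e^{c(z₂−z₁)} ⇒ c = ln(phi₁/phi₂)/(z₂−z₁)
c = ln(0.412/0.072) / (3.5 − 0.5) = ln(5.722) / 3 = 1.7444 / 3 = 0.5815 km⁻¹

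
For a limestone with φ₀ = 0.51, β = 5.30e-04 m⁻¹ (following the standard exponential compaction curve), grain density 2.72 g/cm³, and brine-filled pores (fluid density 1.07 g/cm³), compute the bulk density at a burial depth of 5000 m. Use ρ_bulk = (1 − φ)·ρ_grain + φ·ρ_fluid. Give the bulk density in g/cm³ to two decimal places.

2.66 g/cm³

Working in km (1 km = 1000 m; β in km⁻¹ = β in m⁻¹ × 1000):
Porosity at depth: φ = 0.51·exp(−0.53×5) = 0.51×0.0707 = 0.0360
Bulk density: ρ_b = (1−φ)ρ_g + φ·ρ_f = 0.9640×2.72 + 0.0360×1.07
       = 2.622 + 0.039 = 2.661 g/cm³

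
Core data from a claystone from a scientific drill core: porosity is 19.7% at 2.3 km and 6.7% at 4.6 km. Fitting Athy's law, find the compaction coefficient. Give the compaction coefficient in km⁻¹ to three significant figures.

Athy: n(Z) = n₀ e^(−kZ) ⇒ n₁/n₂ = e^{k(Z₂−Z₁)} ⇒ k = ln(n₁/n₂)/(Z₂−Z₁)
k = ln(0.197/0.067) / (4.6 − 2.3) = ln(2.94) / 2.3 = 1.0785 / 2.3 = 0.4689 km⁻¹

0.469 km⁻¹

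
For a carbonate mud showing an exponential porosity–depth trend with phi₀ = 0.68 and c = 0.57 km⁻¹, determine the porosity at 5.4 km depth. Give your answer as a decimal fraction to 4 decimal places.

phi = phi₀·exp(−c·d) = 0.68 × exp(−0.57 × 5.4) = 0.68 × exp(−3.078)
  = 0.68 × 0.0461 = 0.0313

0.0313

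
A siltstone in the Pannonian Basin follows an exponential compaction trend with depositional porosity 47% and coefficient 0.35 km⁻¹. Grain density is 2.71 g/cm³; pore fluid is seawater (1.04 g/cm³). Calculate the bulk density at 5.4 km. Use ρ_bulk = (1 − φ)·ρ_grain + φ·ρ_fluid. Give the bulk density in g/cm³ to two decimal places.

Porosity at depth: phi = 0.47·exp(−0.35×5.4) = 0.47×0.1511 = 0.0710
Bulk density: ρ_b = (1−phi)ρ_g + phi·ρ_f = 0.9290×2.71 + 0.0710×1.04
       = 2.518 + 0.074 = 2.591 g/cm³

2.59 g/cm³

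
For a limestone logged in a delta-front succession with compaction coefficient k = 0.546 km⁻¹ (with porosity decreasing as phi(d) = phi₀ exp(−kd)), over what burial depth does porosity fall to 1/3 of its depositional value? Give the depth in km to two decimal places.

phi/phi₀ = 1/3 ⇒ exp(−k·d) = 1/3 ⇒ d = ln(3) / k
d = 1.0986 / 0.546 = 2.012 km

2.01 km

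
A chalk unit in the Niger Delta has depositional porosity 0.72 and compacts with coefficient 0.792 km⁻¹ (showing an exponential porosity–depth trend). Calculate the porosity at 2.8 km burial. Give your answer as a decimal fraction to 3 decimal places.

φ = φ₀·exp(−β·z) = 0.72 × exp(−0.792 × 2.8) = 0.72 × exp(−2.218)
  = 0.72 × 0.1089 = 0.0784

0.078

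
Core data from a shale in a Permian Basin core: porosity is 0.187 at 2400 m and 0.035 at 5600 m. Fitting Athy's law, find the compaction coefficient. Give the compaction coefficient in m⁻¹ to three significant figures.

0.000524 m⁻¹

Working in km (1 km = 1000 m; k in km⁻¹ = k in m⁻¹ × 1000):
Athy: phi(d) = phi₀ e^(−kd) ⇒ phi₁/phi₂ = e^{k(d₂−d₁)} ⇒ k = ln(phi₁/phi₂)/(d₂−d₁)
k = ln(0.187/0.035) / (5.6 − 2.4) = ln(5.343) / 3.2 = 1.6758 / 3.2 = 0.5237 km⁻¹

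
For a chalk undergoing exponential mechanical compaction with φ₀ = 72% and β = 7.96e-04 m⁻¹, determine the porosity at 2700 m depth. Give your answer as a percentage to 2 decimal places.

Working in km (1 km = 1000 m; β in km⁻¹ = β in m⁻¹ × 1000):
φ = φ₀·exp(−β·z) = 0.72 × exp(−0.796 × 2.7) = 0.72 × exp(−2.149)
  = 0.72 × 0.1166 = 0.0839

8.39%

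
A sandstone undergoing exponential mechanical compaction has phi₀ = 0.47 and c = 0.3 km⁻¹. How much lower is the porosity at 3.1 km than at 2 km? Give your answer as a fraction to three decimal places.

0.073

phi(2) = 0.47·e^(−0.3×2) = 0.2579
phi(3.1) = 0.47·e^(−0.3×3.1) = 0.1854
Δphi = 0.2579 − 0.1854 = 0.0725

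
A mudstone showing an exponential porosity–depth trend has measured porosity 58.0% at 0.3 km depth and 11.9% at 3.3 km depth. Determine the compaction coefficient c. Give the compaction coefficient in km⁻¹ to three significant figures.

0.528 km⁻¹

Athy: phi(d) = phi₀ e^(−cd) ⇒ phi₁/phi₂ = e^{c(d₂−d₁)} ⇒ c = ln(phi₁/phi₂)/(d₂−d₁)
c = ln(0.58/0.119) / (3.3 − 0.3) = ln(4.874) / 3 = 1.5839 / 3 = 0.528 km⁻¹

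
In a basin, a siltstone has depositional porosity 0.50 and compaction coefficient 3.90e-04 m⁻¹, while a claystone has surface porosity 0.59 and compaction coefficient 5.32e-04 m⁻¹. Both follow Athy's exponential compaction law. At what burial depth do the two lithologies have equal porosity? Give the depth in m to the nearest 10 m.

Working in km (1 km = 1000 m; β in km⁻¹ = β in m⁻¹ × 1000):
Set phi₀ₐ e^(−βₐd) = phi₀ᵦ e^(−βᵦd) ⇒ ln(phi₀ₐ/phi₀ᵦ) = (βₐ − βᵦ)·d
d = ln(0.5/0.59) / (0.39 − 0.532) = -0.1655 / -0.142 = 1.166 km

1170 m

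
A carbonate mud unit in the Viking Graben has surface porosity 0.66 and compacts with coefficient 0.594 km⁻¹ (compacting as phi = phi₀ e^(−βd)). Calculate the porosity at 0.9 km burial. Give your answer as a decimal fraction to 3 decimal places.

phi = phi₀·exp(−β·d) = 0.66 × exp(−0.594 × 0.9) = 0.66 × exp(−0.5346)
  = 0.66 × 0.5859 = 0.3867

0.387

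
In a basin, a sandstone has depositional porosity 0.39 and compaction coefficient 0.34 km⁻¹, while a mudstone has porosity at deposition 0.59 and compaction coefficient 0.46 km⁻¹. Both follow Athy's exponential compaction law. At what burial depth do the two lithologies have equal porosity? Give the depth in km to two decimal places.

Set n₀ₐ e^(−βₐd) = n₀ᵦ e^(−βᵦd) ⇒ ln(n₀ₐ/n₀ᵦ) = (βₐ − βᵦ)·d
d = ln(0.39/0.59) / (0.34 − 0.46) = -0.4140 / -0.12 = 3.450 km

3.45 km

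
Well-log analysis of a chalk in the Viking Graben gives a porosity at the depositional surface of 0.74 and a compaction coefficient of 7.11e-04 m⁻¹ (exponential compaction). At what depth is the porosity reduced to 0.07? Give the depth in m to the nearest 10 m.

Working in km (1 km = 1000 m; β in km⁻¹ = β in m⁻¹ × 1000):
Invert Athy's law: Z = ln(phi₀/phi) / β
Z = ln(0.74/0.07) / 0.711 = ln(10.57) / 0.711 = 2.3582 / 0.711 = 3.317 km

3320 m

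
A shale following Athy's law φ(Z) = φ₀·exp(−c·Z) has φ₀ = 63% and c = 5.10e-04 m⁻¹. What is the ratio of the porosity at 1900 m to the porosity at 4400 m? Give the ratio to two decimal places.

Working in km (1 km = 1000 m; c in km⁻¹ = c in m⁻¹ × 1000):
φ(Z₁)/φ(Z₂) = e^(−c·Z₁)/e^(−c·Z₂) = e^{c(Z₂−Z₁)}
= exp(0.51 × 2.5) = exp(1.275) = 3.5787

3.58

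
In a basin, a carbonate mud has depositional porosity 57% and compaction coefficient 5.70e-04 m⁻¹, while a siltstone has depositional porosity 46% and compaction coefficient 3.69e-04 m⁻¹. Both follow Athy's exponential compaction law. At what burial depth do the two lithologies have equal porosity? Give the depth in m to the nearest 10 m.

Working in km (1 km = 1000 m; c in km⁻¹ = c in m⁻¹ × 1000):
Set φ₀ₐ e^(−cₐZ) = φ₀ᵦ e^(−cᵦZ) ⇒ ln(φ₀ₐ/φ₀ᵦ) = (cₐ − cᵦ)·Z
Z = ln(0.57/0.46) / (0.57 − 0.369) = 0.2144 / 0.201 = 1.067 km

1070 m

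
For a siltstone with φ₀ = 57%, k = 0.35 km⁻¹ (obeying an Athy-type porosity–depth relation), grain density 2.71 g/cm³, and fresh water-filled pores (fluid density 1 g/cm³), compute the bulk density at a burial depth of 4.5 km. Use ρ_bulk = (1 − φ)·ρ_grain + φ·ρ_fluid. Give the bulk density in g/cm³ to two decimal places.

Porosity at depth: φ = 0.57·exp(−0.35×4.5) = 0.57×0.2070 = 0.1180
Bulk density: ρ_b = (1−φ)ρ_g + φ·ρ_f = 0.8820×2.71 + 0.1180×1
       = 2.390 + 0.118 = 2.508 g/cm³

2.51 g/cm³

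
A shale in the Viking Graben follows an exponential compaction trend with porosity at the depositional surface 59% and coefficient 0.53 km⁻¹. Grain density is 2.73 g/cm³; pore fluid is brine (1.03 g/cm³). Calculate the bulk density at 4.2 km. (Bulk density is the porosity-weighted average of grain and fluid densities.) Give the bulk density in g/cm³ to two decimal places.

Porosity at depth: φ = 0.59·exp(−0.53×4.2) = 0.59×0.1080 = 0.0637
Bulk density: ρ_b = (1−φ)ρ_g + φ·ρ_f = 0.9363×2.73 + 0.0637×1.03
       = 2.556 + 0.066 = 2.622 g/cm³

2.62 g/cm³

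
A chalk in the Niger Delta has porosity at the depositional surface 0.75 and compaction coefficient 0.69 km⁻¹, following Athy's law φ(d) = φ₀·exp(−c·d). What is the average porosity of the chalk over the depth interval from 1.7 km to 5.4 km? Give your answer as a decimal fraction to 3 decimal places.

⟨φ⟩ = (1/(d₂−d₁)) ∫ φ₀ e^(−cd) dd = φ₀·(e^(−c·d₁) − e^(−c·d₂)) / (c·(d₂−d₁))
e^(−0.69×1.7) = 0.3094; e^(−0.69×5.4) = 0.0241
⟨φ⟩ = 0.75 × (0.3094 − 0.0241) / (0.69 × 3.7) = 0.75 × 0.1118 = 0.0838

0.084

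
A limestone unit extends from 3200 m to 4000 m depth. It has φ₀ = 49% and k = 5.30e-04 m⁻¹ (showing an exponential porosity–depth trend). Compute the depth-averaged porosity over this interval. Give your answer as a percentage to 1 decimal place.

Working in km (1 km = 1000 m; k in km⁻¹ = k in m⁻¹ × 1000):
⟨φ⟩ = (1/(d₂−d₁)) ∫ φ₀ e^(−kd) dd = φ₀·(e^(−k·d₁) − e^(−k·d₂)) / (k·(d₂−d₁))
e^(−0.53×3.2) = 0.1834; e^(−0.53×4) = 0.1200
⟨φ⟩ = 0.49 × (0.1834 − 0.1200) / (0.53 × 0.8) = 0.49 × 0.1495 = 0.0733

7.3%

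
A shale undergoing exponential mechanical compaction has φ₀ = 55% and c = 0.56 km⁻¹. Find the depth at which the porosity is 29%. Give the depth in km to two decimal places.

Invert Athy's law: z = ln(φ₀/φ) / c
z = ln(0.55/0.29) / 0.56 = ln(1.897) / 0.56 = 0.6400 / 0.56 = 1.143 km

1.14 km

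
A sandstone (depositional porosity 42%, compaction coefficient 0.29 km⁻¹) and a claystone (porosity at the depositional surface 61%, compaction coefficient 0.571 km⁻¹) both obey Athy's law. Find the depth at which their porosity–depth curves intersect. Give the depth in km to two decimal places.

Set phi₀ₐ e^(−cₐd) = phi₀ᵦ e^(−cᵦd) ⇒ ln(phi₀ₐ/phi₀ᵦ) = (cₐ − cᵦ)·d
d = ln(0.42/0.61) / (0.29 − 0.571) = -0.3732 / -0.281 = 1.328 km

1.33 km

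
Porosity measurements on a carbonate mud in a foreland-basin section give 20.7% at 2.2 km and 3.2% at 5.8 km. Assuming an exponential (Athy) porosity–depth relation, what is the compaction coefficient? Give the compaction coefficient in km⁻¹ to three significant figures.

0.519 km⁻¹

Athy: n(z) = n₀ e^(−cz) ⇒ n₁/n₂ = e^{c(z₂−z₁)} ⇒ c = ln(n₁/n₂)/(z₂−z₁)
c = ln(0.207/0.032) / (5.8 − 2.2) = ln(6.469) / 3.6 = 1.8670 / 3.6 = 0.5186 km⁻¹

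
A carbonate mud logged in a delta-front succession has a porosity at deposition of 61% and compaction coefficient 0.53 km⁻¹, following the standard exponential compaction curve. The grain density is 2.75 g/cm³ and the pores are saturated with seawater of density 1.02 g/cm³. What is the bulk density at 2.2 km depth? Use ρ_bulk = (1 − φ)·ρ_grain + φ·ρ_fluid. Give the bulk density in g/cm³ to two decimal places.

2.42 g/cm³

Porosity at depth: phi = 0.61·exp(−0.53×2.2) = 0.61×0.3116 = 0.1901
Bulk density: ρ_b = (1−phi)ρ_g + phi·ρ_f = 0.8099×2.75 + 0.1901×1.02
       = 2.227 + 0.194 = 2.421 g/cm³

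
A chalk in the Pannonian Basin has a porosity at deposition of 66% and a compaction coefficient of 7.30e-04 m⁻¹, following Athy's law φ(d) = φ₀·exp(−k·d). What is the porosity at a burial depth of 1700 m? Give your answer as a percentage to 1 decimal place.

19.1%

Working in km (1 km = 1000 m; k in km⁻¹ = k in m⁻¹ × 1000):
φ = φ₀·exp(−k·d) = 0.66 × exp(−0.73 × 1.7) = 0.66 × exp(−1.241)
  = 0.66 × 0.2891 = 0.1908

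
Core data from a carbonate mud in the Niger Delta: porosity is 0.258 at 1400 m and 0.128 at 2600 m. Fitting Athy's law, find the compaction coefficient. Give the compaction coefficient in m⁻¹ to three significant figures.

0.000584 m⁻¹

Working in km (1 km = 1000 m; β in km⁻¹ = β in m⁻¹ × 1000):
Athy: φ(Z) = φ₀ e^(−βZ) ⇒ φ₁/φ₂ = e^{β(Z₂−Z₁)} ⇒ β = ln(φ₁/φ₂)/(Z₂−Z₁)
β = ln(0.258/0.128) / (2.6 − 1.4) = ln(2.016) / 1.2 = 0.7009 / 1.2 = 0.5841 km⁻¹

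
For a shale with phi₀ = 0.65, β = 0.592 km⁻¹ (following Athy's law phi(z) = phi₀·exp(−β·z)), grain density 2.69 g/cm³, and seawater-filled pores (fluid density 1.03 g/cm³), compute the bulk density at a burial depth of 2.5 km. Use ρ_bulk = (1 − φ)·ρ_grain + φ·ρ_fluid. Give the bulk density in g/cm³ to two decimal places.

2.44 g/cm³

Porosity at depth: phi = 0.65·exp(−0.592×2.5) = 0.65×0.2276 = 0.1480
Bulk density: ρ_b = (1−phi)ρ_g + phi·ρ_f = 0.8520×2.69 + 0.1480×1.03
       = 2.292 + 0.152 = 2.444 g/cm³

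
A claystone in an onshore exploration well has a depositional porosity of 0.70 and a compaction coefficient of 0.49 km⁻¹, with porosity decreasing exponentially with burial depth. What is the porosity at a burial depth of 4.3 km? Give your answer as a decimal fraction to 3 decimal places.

0.085

φ = φ₀·exp(−c·z) = 0.7 × exp(−0.49 × 4.3) = 0.7 × exp(−2.107)
  = 0.7 × 0.1216 = 0.0851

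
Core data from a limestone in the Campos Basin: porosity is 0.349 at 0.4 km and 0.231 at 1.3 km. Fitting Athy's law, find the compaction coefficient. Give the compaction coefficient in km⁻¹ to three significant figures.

0.459 km⁻¹

Athy: φ(d) = φ₀ e^(−cd) ⇒ φ₁/φ₂ = e^{c(d₂−d₁)} ⇒ c = ln(φ₁/φ₂)/(d₂−d₁)
c = ln(0.349/0.231) / (1.3 − 0.4) = ln(1.511) / 0.9 = 0.4127 / 0.9 = 0.4585 km⁻¹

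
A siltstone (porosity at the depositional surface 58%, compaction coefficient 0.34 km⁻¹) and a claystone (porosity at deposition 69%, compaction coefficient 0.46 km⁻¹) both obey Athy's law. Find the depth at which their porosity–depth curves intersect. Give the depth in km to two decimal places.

1.45 km

Set φ₀ₐ e^(−kₐz) = φ₀ᵦ e^(−kᵦz) ⇒ ln(φ₀ₐ/φ₀ᵦ) = (kₐ − kᵦ)·z
z = ln(0.58/0.69) / (0.34 − 0.46) = -0.1737 / -0.12 = 1.447 km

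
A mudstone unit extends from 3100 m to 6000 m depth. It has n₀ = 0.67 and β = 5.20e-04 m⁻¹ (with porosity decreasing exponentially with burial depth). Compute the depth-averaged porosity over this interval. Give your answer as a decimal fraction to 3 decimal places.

0.069

Working in km (1 km = 1000 m; β in km⁻¹ = β in m⁻¹ × 1000):
⟨n⟩ = (1/(d₂−d₁)) ∫ n₀ e^(−βd) dd = n₀·(e^(−β·d₁) − e^(−β·d₂)) / (β·(d₂−d₁))
e^(−0.52×3.1) = 0.1995; e^(−0.52×6) = 0.0442
⟨n⟩ = 0.67 × (0.1995 − 0.0442) / (0.52 × 2.9) = 0.67 × 0.1030 = 0.0690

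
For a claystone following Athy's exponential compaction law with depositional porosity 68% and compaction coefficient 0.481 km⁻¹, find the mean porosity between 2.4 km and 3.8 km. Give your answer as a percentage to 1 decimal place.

⟨φ⟩ = (1/(Z₂−Z₁)) ∫ φ₀ e^(−cZ) dZ = φ₀·(e^(−c·Z₁) − e^(−c·Z₂)) / (c·(Z₂−Z₁))
e^(−0.481×2.4) = 0.3152; e^(−0.481×3.8) = 0.1608
⟨φ⟩ = 0.68 × (0.3152 − 0.1608) / (0.481 × 1.4) = 0.68 × 0.2294 = 0.1560

15.6%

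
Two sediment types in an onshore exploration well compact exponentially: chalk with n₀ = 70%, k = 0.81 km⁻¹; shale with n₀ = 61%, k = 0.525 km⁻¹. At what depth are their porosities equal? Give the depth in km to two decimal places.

0.48 km

Set n₀ₐ e^(−kₐZ) = n₀ᵦ e^(−kᵦZ) ⇒ ln(n₀ₐ/n₀ᵦ) = (kₐ − kᵦ)·Z
Z = ln(0.7/0.61) / (0.81 − 0.525) = 0.1376 / 0.285 = 0.483 km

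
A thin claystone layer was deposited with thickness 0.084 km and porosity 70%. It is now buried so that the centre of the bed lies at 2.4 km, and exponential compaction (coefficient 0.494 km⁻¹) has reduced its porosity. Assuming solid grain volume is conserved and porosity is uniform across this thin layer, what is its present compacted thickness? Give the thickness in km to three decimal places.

0.032 km

Porosity at 2.4 km: phi = 0.7·exp(−0.494×2.4) = 0.2139
Solid-volume conservation: h(1−phi) = h₀(1−phi₀) ⇒ h = h₀·(1−phi₀)/(1−phi)
h = 0.084 × (1 − 0.7)/(1 − 0.2139) = 0.084 × 0.3816 = 0.0321 km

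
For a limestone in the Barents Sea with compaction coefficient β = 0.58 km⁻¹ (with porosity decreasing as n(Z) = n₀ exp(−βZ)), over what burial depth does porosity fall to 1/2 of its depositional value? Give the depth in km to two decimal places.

n/n₀ = 1/2 ⇒ exp(−β·Z) = 1/2 ⇒ Z = ln(2) / β
Z = 0.6931 / 0.58 = 1.195 km

1.20 km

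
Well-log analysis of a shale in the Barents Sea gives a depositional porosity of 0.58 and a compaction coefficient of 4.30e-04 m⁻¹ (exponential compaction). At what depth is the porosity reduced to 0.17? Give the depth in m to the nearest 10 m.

2850 m

Working in km (1 km = 1000 m; k in km⁻¹ = k in m⁻¹ × 1000):
Invert Athy's law: d = ln(phi₀/phi) / k
d = ln(0.58/0.17) / 0.43 = ln(3.412) / 0.43 = 1.2272 / 0.43 = 2.854 km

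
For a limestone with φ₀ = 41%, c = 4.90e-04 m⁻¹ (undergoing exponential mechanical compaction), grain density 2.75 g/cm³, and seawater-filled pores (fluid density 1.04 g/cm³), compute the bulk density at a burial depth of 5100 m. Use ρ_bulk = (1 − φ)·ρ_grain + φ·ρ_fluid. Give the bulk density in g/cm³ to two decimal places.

2.69 g/cm³

Working in km (1 km = 1000 m; c in km⁻¹ = c in m⁻¹ × 1000):
Porosity at depth: φ = 0.41·exp(−0.49×5.1) = 0.41×0.0822 = 0.0337
Bulk density: ρ_b = (1−φ)ρ_g + φ·ρ_f = 0.9663×2.75 + 0.0337×1.04
       = 2.657 + 0.035 = 2.692 g/cm³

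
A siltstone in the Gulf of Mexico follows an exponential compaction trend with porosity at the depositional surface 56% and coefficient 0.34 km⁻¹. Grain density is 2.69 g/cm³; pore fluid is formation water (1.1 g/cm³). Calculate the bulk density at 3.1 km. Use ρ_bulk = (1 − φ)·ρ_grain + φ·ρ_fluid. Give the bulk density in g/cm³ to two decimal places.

2.38 g/cm³

Porosity at depth: φ = 0.56·exp(−0.34×3.1) = 0.56×0.3485 = 0.1952
Bulk density: ρ_b = (1−φ)ρ_g + φ·ρ_f = 0.8048×2.69 + 0.1952×1.1
       = 2.165 + 0.215 = 2.380 g/cm³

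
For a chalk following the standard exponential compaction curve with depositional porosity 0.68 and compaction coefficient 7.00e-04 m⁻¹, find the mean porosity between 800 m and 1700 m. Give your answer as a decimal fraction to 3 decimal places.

Working in km (1 km = 1000 m; β in km⁻¹ = β in m⁻¹ × 1000):
⟨φ⟩ = (1/(d₂−d₁)) ∫ φ₀ e^(−βd) dd = φ₀·(e^(−β·d₁) − e^(−β·d₂)) / (β·(d₂−d₁))
e^(−0.7×0.8) = 0.5712; e^(−0.7×1.7) = 0.3042
⟨φ⟩ = 0.68 × (0.5712 − 0.3042) / (0.7 × 0.9) = 0.68 × 0.4238 = 0.2882

0.288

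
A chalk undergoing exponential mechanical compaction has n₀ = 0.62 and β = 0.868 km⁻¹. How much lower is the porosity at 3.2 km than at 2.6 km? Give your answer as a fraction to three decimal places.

n(2.6) = 0.62·e^(−0.868×2.6) = 0.0649
n(3.2) = 0.62·e^(−0.868×3.2) = 0.0386
Δn = 0.0649 − 0.0386 = 0.0263

0.026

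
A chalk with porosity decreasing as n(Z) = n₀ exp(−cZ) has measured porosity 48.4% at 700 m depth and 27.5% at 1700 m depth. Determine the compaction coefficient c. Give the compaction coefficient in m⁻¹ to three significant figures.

0.000565 m⁻¹

Working in km (1 km = 1000 m; c in km⁻¹ = c in m⁻¹ × 1000):
Athy: n(Z) = n₀ e^(−cZ) ⇒ n₁/n₂ = e^{c(Z₂−Z₁)} ⇒ c = ln(n₁/n₂)/(Z₂−Z₁)
c = ln(0.484/0.275) / (1.7 − 0.7) = ln(1.76) / 1 = 0.5653 / 1 = 0.5653 km⁻¹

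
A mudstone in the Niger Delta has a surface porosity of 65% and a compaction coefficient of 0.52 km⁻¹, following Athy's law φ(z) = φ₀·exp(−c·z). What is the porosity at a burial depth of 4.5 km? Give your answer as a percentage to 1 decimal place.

φ = φ₀·exp(−c·z) = 0.65 × exp(−0.52 × 4.5) = 0.65 × exp(−2.34)
  = 0.65 × 0.0963 = 0.0626

6.3%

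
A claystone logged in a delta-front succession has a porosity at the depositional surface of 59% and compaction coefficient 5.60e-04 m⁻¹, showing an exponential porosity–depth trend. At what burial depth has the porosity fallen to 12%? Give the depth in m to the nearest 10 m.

2840 m

Working in km (1 km = 1000 m; k in km⁻¹ = k in m⁻¹ × 1000):
Invert Athy's law: Z = ln(phi₀/phi) / k
Z = ln(0.59/0.12) / 0.56 = ln(4.917) / 0.56 = 1.5926 / 0.56 = 2.844 km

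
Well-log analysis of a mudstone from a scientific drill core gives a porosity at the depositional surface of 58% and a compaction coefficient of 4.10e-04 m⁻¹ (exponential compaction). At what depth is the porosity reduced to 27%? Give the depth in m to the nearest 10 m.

1860 m

Working in km (1 km = 1000 m; k in km⁻¹ = k in m⁻¹ × 1000):
Invert Athy's law: z = ln(n₀/n) / k
z = ln(0.58/0.27) / 0.41 = ln(2.148) / 0.41 = 0.7646 / 0.41 = 1.865 km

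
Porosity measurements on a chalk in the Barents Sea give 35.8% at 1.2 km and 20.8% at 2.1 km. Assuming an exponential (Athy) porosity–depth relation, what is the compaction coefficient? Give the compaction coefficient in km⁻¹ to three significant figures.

Athy: φ(d) = φ₀ e^(−kd) ⇒ φ₁/φ₂ = e^{k(d₂−d₁)} ⇒ k = ln(φ₁/φ₂)/(d₂−d₁)
k = ln(0.358/0.208) / (2.1 − 1.2) = ln(1.721) / 0.9 = 0.5430 / 0.9 = 0.6033 km⁻¹

0.603 km⁻¹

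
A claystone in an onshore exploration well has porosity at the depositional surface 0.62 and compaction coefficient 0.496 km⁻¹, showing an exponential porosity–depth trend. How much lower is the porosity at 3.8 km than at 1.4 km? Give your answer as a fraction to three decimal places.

φ(1.4) = 0.62·e^(−0.496×1.4) = 0.3096
φ(3.8) = 0.62·e^(−0.496×3.8) = 0.0942
Δφ = 0.3096 − 0.0942 = 0.2155

0.215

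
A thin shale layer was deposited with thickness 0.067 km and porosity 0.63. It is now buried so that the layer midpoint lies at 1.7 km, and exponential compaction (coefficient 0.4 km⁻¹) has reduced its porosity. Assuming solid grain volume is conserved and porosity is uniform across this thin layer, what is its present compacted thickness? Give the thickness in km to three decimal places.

0.036 km

Porosity at 1.7 km: n = 0.63·exp(−0.4×1.7) = 0.3192
Solid-volume conservation: h(1−n) = h₀(1−n₀) ⇒ h = h₀·(1−n₀)/(1−n)
h = 0.067 × (1 − 0.63)/(1 − 0.3192) = 0.067 × 0.5435 = 0.0364 km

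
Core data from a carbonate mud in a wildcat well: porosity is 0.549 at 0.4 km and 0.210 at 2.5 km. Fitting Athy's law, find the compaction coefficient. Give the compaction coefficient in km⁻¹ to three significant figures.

0.458 km⁻¹

Athy: φ(z) = φ₀ e^(−kz) ⇒ φ₁/φ₂ = e^{k(z₂−z₁)} ⇒ k = ln(φ₁/φ₂)/(z₂−z₁)
k = ln(0.549/0.21) / (2.5 − 0.4) = ln(2.614) / 2.1 = 0.9610 / 2.1 = 0.4576 km⁻¹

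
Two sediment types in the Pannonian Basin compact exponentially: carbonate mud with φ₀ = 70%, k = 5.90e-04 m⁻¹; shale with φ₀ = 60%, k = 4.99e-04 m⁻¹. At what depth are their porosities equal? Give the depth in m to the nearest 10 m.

1690 m

Working in km (1 km = 1000 m; k in km⁻¹ = k in m⁻¹ × 1000):
Set φ₀ₐ e^(−kₐZ) = φ₀ᵦ e^(−kᵦZ) ⇒ ln(φ₀ₐ/φ₀ᵦ) = (kₐ − kᵦ)·Z
Z = ln(0.7/0.6) / (0.59 − 0.499) = 0.1542 / 0.091 = 1.694 km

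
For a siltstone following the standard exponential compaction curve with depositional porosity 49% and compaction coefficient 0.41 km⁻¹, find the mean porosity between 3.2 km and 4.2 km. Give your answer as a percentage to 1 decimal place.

10.8%

⟨n⟩ = (1/(Z₂−Z₁)) ∫ n₀ e^(−kZ) dZ = n₀·(e^(−k·Z₁) − e^(−k·Z₂)) / (k·(Z₂−Z₁))
e^(−0.41×3.2) = 0.2693; e^(−0.41×4.2) = 0.1787
⟨n⟩ = 0.49 × (0.2693 − 0.1787) / (0.41 × 1) = 0.49 × 0.2209 = 0.1082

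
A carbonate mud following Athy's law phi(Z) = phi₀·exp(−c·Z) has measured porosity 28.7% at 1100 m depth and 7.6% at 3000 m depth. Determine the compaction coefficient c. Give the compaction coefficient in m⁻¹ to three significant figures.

Working in km (1 km = 1000 m; c in km⁻¹ = c in m⁻¹ × 1000):
Athy: phi(Z) = phi₀ e^(−cZ) ⇒ phi₁/phi₂ = e^{c(Z₂−Z₁)} ⇒ c = ln(phi₁/phi₂)/(Z₂−Z₁)
c = ln(0.287/0.076) / (3 − 1.1) = ln(3.776) / 1.9 = 1.3287 / 1.9 = 0.6993 km⁻¹

0.000699 m⁻¹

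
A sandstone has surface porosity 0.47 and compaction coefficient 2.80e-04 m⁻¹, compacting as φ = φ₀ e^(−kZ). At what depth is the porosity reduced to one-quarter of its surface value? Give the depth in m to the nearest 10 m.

Working in km (1 km = 1000 m; k in km⁻¹ = k in m⁻¹ × 1000):
φ/φ₀ = 1/4 ⇒ exp(−k·Z) = 1/4 ⇒ Z = ln(4) / k
Z = 1.3863 / 0.28 = 4.951 km

4950 m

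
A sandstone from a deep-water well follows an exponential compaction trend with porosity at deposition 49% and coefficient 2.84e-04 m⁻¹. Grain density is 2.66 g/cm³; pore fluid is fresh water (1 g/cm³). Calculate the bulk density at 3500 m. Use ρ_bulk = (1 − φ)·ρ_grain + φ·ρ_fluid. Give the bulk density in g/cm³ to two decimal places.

2.36 g/cm³

Working in km (1 km = 1000 m; k in km⁻¹ = k in m⁻¹ × 1000):
Porosity at depth: phi = 0.49·exp(−0.284×3.5) = 0.49×0.3701 = 0.1813
Bulk density: ρ_b = (1−phi)ρ_g + phi·ρ_f = 0.8187×2.66 + 0.1813×1
       = 2.178 + 0.181 = 2.359 g/cm³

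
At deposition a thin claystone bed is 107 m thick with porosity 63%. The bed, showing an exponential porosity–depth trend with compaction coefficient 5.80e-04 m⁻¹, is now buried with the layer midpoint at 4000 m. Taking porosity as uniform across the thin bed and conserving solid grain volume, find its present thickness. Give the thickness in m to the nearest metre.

42 m

Working in km (1 km = 1000 m; c in km⁻¹ = c in m⁻¹ × 1000):
Porosity at 4 km: φ = 0.63·exp(−0.58×4) = 0.0619
Solid-volume conservation: h(1−φ) = h₀(1−φ₀) ⇒ h = h₀·(1−φ₀)/(1−φ)
h = 0.107 × (1 − 0.63)/(1 − 0.0619) = 0.107 × 0.3944 = 0.0422 km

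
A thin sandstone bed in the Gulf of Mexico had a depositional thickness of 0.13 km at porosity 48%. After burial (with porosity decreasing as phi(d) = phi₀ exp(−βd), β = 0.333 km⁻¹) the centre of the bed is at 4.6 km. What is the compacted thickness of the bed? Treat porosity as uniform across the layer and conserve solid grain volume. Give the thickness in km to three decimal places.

Porosity at 4.6 km: phi = 0.48·exp(−0.333×4.6) = 0.1038
Solid-volume conservation: h(1−phi) = h₀(1−phi₀) ⇒ h = h₀·(1−phi₀)/(1−phi)
h = 0.13 × (1 − 0.48)/(1 − 0.1038) = 0.13 × 0.5802 = 0.0754 km

0.075 km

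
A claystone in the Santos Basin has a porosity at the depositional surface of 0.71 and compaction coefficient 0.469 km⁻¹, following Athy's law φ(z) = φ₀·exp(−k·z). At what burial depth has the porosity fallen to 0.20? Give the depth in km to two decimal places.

Invert Athy's law: z = ln(φ₀/φ) / k
z = ln(0.71/0.2) / 0.469 = ln(3.55) / 0.469 = 1.2669 / 0.469 = 2.701 km

2.70 km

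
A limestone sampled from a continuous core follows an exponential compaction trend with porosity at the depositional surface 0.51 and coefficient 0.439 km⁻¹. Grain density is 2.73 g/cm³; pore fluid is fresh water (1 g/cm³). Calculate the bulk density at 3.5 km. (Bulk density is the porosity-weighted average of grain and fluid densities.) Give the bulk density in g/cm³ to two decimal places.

Porosity at depth: φ = 0.51·exp(−0.439×3.5) = 0.51×0.2151 = 0.1097
Bulk density: ρ_b = (1−φ)ρ_g + φ·ρ_f = 0.8903×2.73 + 0.1097×1
       = 2.430 + 0.110 = 2.540 g/cm³

2.54 g/cm³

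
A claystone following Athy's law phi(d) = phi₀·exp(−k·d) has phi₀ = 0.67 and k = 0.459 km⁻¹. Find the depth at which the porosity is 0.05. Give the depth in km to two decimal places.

5.65 km

Invert Athy's law: d = ln(phi₀/phi) / k
d = ln(0.67/0.05) / 0.459 = ln(13.4) / 0.459 = 2.5953 / 0.459 = 5.654 km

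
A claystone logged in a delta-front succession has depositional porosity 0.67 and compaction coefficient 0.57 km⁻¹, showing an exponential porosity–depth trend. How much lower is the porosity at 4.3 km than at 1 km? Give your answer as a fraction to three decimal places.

0.321

phi(1) = 0.67·e^(−0.57×1) = 0.3789
phi(4.3) = 0.67·e^(−0.57×4.3) = 0.0578
Δphi = 0.3789 − 0.0578 = 0.3211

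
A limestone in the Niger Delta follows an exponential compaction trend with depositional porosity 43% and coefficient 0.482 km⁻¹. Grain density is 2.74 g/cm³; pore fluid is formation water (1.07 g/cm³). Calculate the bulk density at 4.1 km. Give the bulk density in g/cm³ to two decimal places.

2.64 g/cm³

Porosity at depth: n = 0.43·exp(−0.482×4.1) = 0.43×0.1386 = 0.0596
Bulk density: ρ_b = (1−n)ρ_g + n·ρ_f = 0.9404×2.74 + 0.0596×1.07
       = 2.577 + 0.064 = 2.640 g/cm³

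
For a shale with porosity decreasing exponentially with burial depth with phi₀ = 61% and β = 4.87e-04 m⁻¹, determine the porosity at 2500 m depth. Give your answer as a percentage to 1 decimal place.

18.1%

Working in km (1 km = 1000 m; β in km⁻¹ = β in m⁻¹ × 1000):
phi = phi₀·exp(−β·d) = 0.61 × exp(−0.487 × 2.5) = 0.61 × exp(−1.218)
  = 0.61 × 0.2960 = 0.1805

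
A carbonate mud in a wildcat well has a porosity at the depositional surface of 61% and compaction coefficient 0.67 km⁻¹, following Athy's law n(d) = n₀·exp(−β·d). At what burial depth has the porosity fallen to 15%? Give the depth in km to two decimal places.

Invert Athy's law: d = ln(n₀/n) / β
d = ln(0.61/0.15) / 0.67 = ln(4.067) / 0.67 = 1.4028 / 0.67 = 2.094 km

2.09 km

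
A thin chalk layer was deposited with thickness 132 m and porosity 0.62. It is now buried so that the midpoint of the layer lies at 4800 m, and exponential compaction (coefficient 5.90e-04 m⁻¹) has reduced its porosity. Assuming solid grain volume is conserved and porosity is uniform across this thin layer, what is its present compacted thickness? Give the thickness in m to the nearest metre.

Working in km (1 km = 1000 m; β in km⁻¹ = β in m⁻¹ × 1000):
Porosity at 4.8 km: φ = 0.62·exp(−0.59×4.8) = 0.0365
Solid-volume conservation: h(1−φ) = h₀(1−φ₀) ⇒ h = h₀·(1−φ₀)/(1−φ)
h = 0.132 × (1 − 0.62)/(1 − 0.0365) = 0.132 × 0.3944 = 0.0521 km

52 m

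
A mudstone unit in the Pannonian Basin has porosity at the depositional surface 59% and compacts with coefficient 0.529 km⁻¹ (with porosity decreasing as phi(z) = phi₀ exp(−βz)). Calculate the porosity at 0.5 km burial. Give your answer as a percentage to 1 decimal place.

45.3%

phi = phi₀·exp(−β·z) = 0.59 × exp(−0.529 × 0.5) = 0.59 × exp(−0.2645)
  = 0.59 × 0.7676 = 0.4529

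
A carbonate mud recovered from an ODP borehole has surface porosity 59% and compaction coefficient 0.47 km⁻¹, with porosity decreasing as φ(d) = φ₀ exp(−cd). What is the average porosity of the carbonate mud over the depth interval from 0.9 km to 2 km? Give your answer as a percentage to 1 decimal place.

⟨φ⟩ = (1/(d₂−d₁)) ∫ φ₀ e^(−cd) dd = φ₀·(e^(−c·d₁) − e^(−c·d₂)) / (c·(d₂−d₁))
e^(−0.47×0.9) = 0.6551; e^(−0.47×2) = 0.3906
⟨φ⟩ = 0.59 × (0.6551 − 0.3906) / (0.47 × 1.1) = 0.59 × 0.5115 = 0.3018

30.2%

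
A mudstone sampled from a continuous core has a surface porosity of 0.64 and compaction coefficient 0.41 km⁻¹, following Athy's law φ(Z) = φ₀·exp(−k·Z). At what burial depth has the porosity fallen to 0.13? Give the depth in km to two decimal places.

Invert Athy's law: Z = ln(φ₀/φ) / k
Z = ln(0.64/0.13) / 0.41 = ln(4.923) / 0.41 = 1.5939 / 0.41 = 3.888 km

3.89 km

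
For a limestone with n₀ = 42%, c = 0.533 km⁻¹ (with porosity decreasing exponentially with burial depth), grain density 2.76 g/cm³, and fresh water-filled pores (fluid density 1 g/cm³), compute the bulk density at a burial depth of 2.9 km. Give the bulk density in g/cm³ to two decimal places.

Porosity at depth: n = 0.42·exp(−0.533×2.9) = 0.42×0.2132 = 0.0895
Bulk density: ρ_b = (1−n)ρ_g + n·ρ_f = 0.9105×2.76 + 0.0895×1
       = 2.513 + 0.090 = 2.602 g/cm³

2.60 g/cm³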